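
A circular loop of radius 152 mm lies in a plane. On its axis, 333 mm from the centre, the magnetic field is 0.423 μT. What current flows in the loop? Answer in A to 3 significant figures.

On the axis of a loop, B = μ₀IR²/[2(R²+z²)^(3/2)], so I = 2B(R²+z²)^(3/2)/(μ₀R²).
R² + z² = 0.0231 + 0.1109 = 0.134 m²; raised to 3/2 gives 4.90×10⁻² m³.
I = 2 × 4.23×10⁻⁷ × 4.90×10⁻² / (1.26×10⁻⁶ × 0.0231) = 1.43 A.

I ≈ 1.43 A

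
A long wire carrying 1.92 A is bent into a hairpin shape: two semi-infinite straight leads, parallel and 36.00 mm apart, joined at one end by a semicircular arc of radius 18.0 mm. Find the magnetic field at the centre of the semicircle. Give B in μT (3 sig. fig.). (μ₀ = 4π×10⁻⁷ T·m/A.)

The semicircular arc contributes B_arc = μ₀I·π/(4πR) = μ₀I/(4R) = 3.35×10⁻⁵ T.
Each semi-infinite lead is at perpendicular distance R = 0.018 m from the centre, with the perpendicular foot at its near end, so it contributes μ₀I/(4πR); both point the same way, together 2.13×10⁻⁵ T.
Arc and leads all point the same direction: B = 3.35×10⁻⁵ + 2.13×10⁻⁵ = 5.48×10⁻⁵ T.

B ≈ 54.8 μT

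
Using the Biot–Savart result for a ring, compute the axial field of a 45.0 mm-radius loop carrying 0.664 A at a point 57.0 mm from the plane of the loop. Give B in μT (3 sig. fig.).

B ≈ 2.21 μT

On the axis of a circular loop, B = μ₀IR² / [2(R²+z²)^(3/2)].
R² + z² = (0.045)² + (0.057)² = 0.005274 m², and (R²+z²)^(3/2) = 3.83×10⁻⁴ m³.
B = (4π×10⁻⁷ × 0.664 × 0.002025) / (2 × 3.83×10⁻⁴) = 2.21×10⁻⁶ T.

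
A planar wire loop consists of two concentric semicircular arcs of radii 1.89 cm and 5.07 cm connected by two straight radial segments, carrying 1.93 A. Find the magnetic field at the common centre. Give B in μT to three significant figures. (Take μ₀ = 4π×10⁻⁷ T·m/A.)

The radial connectors point toward the centre, so dl × r̂ = 0 and they contribute nothing.
Each semicircle gives μ₀I/(4R): inner arc 3.21×10⁻⁵ T, outer arc 1.20×10⁻⁵ T.
The two arcs carry current in opposite angular senses, so their fields oppose: B = |3.21×10⁻⁵ − 1.20×10⁻⁵| = 2.01×10⁻⁵ T.

B ≈ 20.1 μT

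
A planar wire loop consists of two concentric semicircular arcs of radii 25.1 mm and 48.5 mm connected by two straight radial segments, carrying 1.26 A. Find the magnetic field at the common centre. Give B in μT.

The radial connectors point toward the centre, so dl × r̂ = 0 and they contribute nothing.
Each semicircle gives μ₀I/(4R): inner arc 1.58×10⁻⁵ T, outer arc 8.16×10⁻⁶ T.
The two arcs carry current in opposite angular senses, so their fields oppose: B = |1.58×10⁻⁵ − 8.16×10⁻⁶| = 7.61×10⁻⁶ T.

B ≈ 7.61 μT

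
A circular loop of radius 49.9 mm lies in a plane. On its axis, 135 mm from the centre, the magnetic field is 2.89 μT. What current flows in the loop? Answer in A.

On the axis of a loop, B = μ₀IR²/[2(R²+z²)^(3/2)], so I = 2B(R²+z²)^(3/2)/(μ₀R²).
R² + z² = 0.00249 + 0.01823 = 0.02072 m²; raised to 3/2 gives 2.98×10⁻³ m³.
I = 2 × 2.89×10⁻⁶ × 2.98×10⁻³ / (1.26×10⁻⁶ × 0.00249) = 5.51 A.

I ≈ 5.51 A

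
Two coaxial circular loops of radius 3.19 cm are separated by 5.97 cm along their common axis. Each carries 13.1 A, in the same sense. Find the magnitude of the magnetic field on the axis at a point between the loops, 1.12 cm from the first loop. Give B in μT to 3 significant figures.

Each loop contributes B = μ₀IR²/[2(R²+z²)^(3/2)] on the axis, with z measured from that loop.
Loop 1 (z = 0.0112 m): B₁ = 2.17×10⁻⁴ T. Loop 2 (z = 0.0485 m): B₂ = 4.28×10⁻⁵ T.
The fields add: B = B₁ + B₂ = 2.60×10⁻⁴ T.

B ≈ 260 μT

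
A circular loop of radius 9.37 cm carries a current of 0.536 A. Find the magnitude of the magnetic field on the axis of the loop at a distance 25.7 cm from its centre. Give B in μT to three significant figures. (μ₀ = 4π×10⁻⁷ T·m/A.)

B ≈ 0.144 μT

On the axis of a circular loop, B = μ₀IR² / [2(R²+z²)^(3/2)].
R² + z² = (0.0937)² + (0.257)² = 0.07483 m², and (R²+z²)^(3/2) = 2.05×10⁻² m³.
B = (4π×10⁻⁷ × 0.536 × 0.00878) / (2 × 2.05×10⁻²) = 1.44×10⁻⁷ T.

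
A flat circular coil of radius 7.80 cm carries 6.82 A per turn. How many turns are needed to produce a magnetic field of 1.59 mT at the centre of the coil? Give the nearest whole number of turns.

For an N-turn coil, B = Nμ₀I/(2R). A single turn gives B₁ = 5.49×10⁻⁵ T with R = 0.078 m.
N = B/B₁ = 1.59×10⁻³ / 5.49×10⁻⁵ = 28.94.

N = 29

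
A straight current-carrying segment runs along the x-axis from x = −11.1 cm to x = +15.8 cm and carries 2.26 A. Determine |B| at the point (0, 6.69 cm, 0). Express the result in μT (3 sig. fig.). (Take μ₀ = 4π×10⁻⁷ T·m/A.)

For a finite straight segment, B = (μ₀I/4πd)(sinθ₁ + sinθ₂), where θ₁, θ₂ are the angles from the perpendicular to each end.
The perpendicular distance is d = 0.0669 m; the end-offsets along the wire are a = 0.111 m and b = 0.158 m.
sinθ₁ = 0.111/√(0.111²+0.0669²) = 0.8565; sinθ₂ = 0.158/√(0.158²+0.0669²) = 0.9209.
B = (4π×10⁻⁷ × 2.26) / (4π × 0.0669) × (0.8565 + 0.9209) = 6.00×10⁻⁶ T.

B ≈ 6.00 μT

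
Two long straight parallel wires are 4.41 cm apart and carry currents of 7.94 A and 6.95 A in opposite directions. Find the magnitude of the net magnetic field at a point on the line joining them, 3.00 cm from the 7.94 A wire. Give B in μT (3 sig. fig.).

Each long wire gives B = μ₀I/(2πd). Distances are d₁ = 0.03 m and d₂ = 0.0141 m.
B₁ = 5.29×10⁻⁵ T, B₂ = 9.86×10⁻⁵ T.
Between antiparallel currents both contributions point the same way, so they add. B = B₁ + B₂ = 5.29×10⁻⁵ + 9.86×10⁻⁵ = 1.52×10⁻⁴ T.

B ≈ 152 μT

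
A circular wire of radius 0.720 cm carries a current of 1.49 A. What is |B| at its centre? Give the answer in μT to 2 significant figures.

At the centre of a circular loop the Biot–Savart law gives B = μ₀I/(2R).
B = (4π×10⁻⁷ × 1.49) / (2 × 0.0072) = 1.30×10⁻⁴ T.

B ≈ 130 μT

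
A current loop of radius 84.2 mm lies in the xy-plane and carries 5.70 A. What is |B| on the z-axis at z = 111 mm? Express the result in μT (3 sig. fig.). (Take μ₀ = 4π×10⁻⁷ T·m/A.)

B ≈ 9.39 μT

On the axis of a circular loop, B = μ₀IR² / [2(R²+z²)^(3/2)].
R² + z² = (0.0842)² + (0.111)² = 0.01941 m², and (R²+z²)^(3/2) = 2.70×10⁻³ m³.
B = (4π×10⁻⁷ × 5.70 × 0.00709) / (2 × 2.70×10⁻³) = 9.39×10⁻⁶ T.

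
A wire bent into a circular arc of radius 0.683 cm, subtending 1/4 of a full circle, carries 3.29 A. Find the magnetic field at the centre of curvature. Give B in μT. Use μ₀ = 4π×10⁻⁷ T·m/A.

B ≈ 75.7 μT

The Biot–Savart field of a circular arc at its centre is B = μ₀Iφ/(4πR), with φ = 1.571 rad.
B = (4π×10⁻⁷ × 3.29 × 1.571) / (4π × 0.00683) = 7.57×10⁻⁵ T.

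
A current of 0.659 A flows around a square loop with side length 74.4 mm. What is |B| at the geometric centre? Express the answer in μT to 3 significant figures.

Each side is a finite straight segment at perpendicular distance d = a/(2 tan(π/4)) = 0.0372 m from the centre, with end-angles ±π/4.
One side contributes B₁ = (μ₀I/4πd)·2 sin(π/4) = 2.51×10⁻⁶ T.
All 4 sides add in the same direction: B = 4 × 2.51×10⁻⁶ = 1.00×10⁻⁵ T.

B ≈ 10.0 μT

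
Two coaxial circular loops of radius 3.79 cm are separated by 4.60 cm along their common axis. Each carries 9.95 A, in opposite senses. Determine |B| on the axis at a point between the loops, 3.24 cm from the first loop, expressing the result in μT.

Each loop contributes B = μ₀IR²/[2(R²+z²)^(3/2)] on the axis, with z measured from that loop.
Loop 1 (z = 0.0324 m): B₁ = 7.24×10⁻⁵ T. Loop 2 (z = 0.0136 m): B₂ = 1.38×10⁻⁴ T.
The fields oppose: B = |B₁ − B₂| = 6.51×10⁻⁵ T.

B ≈ 65.1 μT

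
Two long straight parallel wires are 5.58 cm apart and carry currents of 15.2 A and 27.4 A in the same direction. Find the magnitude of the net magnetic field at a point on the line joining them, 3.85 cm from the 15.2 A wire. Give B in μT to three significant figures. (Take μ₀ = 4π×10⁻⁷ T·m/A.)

Each long wire gives B = μ₀I/(2πd). Distances are d₁ = 0.0385 m and d₂ = 0.0173 m.
B₁ = 7.90×10⁻⁵ T, B₂ = 3.17×10⁻⁴ T.
Between parallel currents the two contributions point in opposite directions, so they subtract. B = |B₁ − B₂| = |7.90×10⁻⁵ − 3.17×10⁻⁴| = 2.38×10⁻⁴ T.

B ≈ 238 μT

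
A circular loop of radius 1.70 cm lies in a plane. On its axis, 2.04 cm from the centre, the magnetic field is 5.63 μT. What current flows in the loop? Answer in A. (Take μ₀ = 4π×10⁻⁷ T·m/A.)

I ≈ 0.581 A

On the axis of a loop, B = μ₀IR²/[2(R²+z²)^(3/2)], so I = 2B(R²+z²)^(3/2)/(μ₀R²).
R² + z² = 0.000289 + 0.0004162 = 0.0007052 m²; raised to 3/2 gives 1.87×10⁻⁵ m³.
I = 2 × 5.63×10⁻⁶ × 1.87×10⁻⁵ / (1.26×10⁻⁶ × 0.000289) = 0.581 A.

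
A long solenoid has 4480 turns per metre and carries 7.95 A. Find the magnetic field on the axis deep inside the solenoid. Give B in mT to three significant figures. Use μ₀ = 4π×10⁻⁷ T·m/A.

B ≈ 44.8 mT

Inside a long solenoid, B = μ₀nI with n = 4480 turns/m.
B = 4π×10⁻⁷ × 4480 × 7.95 = 4.48×10⁻² T.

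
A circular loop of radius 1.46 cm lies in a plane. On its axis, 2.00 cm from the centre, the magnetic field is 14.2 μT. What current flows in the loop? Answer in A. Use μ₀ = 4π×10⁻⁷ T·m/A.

I ≈ 1.61 A

On the axis of a loop, B = μ₀IR²/[2(R²+z²)^(3/2)], so I = 2B(R²+z²)^(3/2)/(μ₀R²).
R² + z² = 0.0002132 + 0.0004 = 0.0006132 m²; raised to 3/2 gives 1.52×10⁻⁵ m³.
I = 2 × 1.42×10⁻⁵ × 1.52×10⁻⁵ / (1.26×10⁻⁶ × 0.0002132) = 1.61 A.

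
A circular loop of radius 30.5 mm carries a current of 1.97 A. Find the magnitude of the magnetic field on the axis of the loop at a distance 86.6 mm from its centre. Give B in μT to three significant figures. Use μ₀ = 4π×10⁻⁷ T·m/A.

B ≈ 1.49 μT

On the axis of a circular loop, B = μ₀IR² / [2(R²+z²)^(3/2)].
R² + z² = (0.0305)² + (0.0866)² = 0.00843 m², and (R²+z²)^(3/2) = 7.74×10⁻⁴ m³.
B = (4π×10⁻⁷ × 1.97 × 0.0009302) / (2 × 7.74×10⁻⁴) = 1.49×10⁻⁶ T.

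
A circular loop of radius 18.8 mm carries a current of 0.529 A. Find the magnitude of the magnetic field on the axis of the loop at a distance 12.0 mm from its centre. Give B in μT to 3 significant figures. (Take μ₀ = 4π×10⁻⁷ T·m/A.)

On the axis of a circular loop, B = μ₀IR² / [2(R²+z²)^(3/2)].
R² + z² = (0.0188)² + (0.012)² = 0.0004974 m², and (R²+z²)^(3/2) = 1.11×10⁻⁵ m³.
B = (4π×10⁻⁷ × 0.529 × 0.0003534) / (2 × 1.11×10⁻⁵) = 1.06×10⁻⁵ T.

B ≈ 10.6 μT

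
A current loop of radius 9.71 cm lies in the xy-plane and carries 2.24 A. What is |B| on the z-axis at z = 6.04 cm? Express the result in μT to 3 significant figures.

B ≈ 8.87 μT

On the axis of a circular loop, B = μ₀IR² / [2(R²+z²)^(3/2)].
R² + z² = (0.0971)² + (0.0604)² = 0.01308 m², and (R²+z²)^(3/2) = 1.50×10⁻³ m³.
B = (4π×10⁻⁷ × 2.24 × 0.009428) / (2 × 1.50×10⁻³) = 8.87×10⁻⁶ T.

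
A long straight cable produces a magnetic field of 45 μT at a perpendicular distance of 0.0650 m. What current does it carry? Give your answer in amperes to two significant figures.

For a long straight wire B = μ₀I/(2πd), so I = 2πdB/μ₀.
I = 2π × 0.065 × 4.50×10⁻⁵ / (4π×10⁻⁷) = 14.6 A.

I ≈ 15 A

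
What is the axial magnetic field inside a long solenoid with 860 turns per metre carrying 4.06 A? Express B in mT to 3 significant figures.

Inside a long solenoid, B = μ₀nI with n = 860 turns/m.
B = 4π×10⁻⁷ × 860 × 4.06 = 4.39×10⁻³ T.

B ≈ 4.39 mT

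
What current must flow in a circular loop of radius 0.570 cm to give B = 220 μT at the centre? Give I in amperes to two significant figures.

At the centre of a circular loop B = μ₀I/(2R), so I = 2RB/μ₀.
With R = 0.0057 m, I = 2 × 0.0057 × 2.20×10⁻⁴ / (4π×10⁻⁷) = 2.00 A.

I ≈ 2.0 A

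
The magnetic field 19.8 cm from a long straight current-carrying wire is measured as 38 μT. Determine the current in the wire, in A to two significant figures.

For a long straight wire B = μ₀I/(2πd), so I = 2πdB/μ₀.
I = 2π × 0.198 × 3.80×10⁻⁵ / (4π×10⁻⁷) = 37.6 A.

I ≈ 38 A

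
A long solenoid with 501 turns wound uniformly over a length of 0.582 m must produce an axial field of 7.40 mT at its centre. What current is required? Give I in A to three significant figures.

I ≈ 6.84 A

Inside a long solenoid B = μ₀nI with n = 860.8 m⁻¹, so I = B/(μ₀n).
I = 7.40×10⁻³ / (4π×10⁻⁷ × 860.8) = 6.84 A.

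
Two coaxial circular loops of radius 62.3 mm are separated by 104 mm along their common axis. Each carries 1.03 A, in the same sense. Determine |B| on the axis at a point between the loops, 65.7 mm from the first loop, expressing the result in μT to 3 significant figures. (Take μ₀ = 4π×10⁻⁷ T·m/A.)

B ≈ 9.81 μT

Each loop contributes B = μ₀IR²/[2(R²+z²)^(3/2)] on the axis, with z measured from that loop.
Loop 1 (z = 0.0657 m): B₁ = 3.38×10⁻⁶ T. Loop 2 (z = 0.0383 m): B₂ = 6.42×10⁻⁶ T.
The fields add: B = B₁ + B₂ = 9.81×10⁻⁶ T.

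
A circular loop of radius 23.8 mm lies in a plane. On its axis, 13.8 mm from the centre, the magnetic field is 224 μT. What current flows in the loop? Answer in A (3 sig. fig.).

I ≈ 13.1 A

On the axis of a loop, B = μ₀IR²/[2(R²+z²)^(3/2)], so I = 2B(R²+z²)^(3/2)/(μ₀R²).
R² + z² = 0.0005664 + 0.0001904 = 0.0007569 m²; raised to 3/2 gives 2.08×10⁻⁵ m³.
I = 2 × 2.24×10⁻⁴ × 2.08×10⁻⁵ / (1.26×10⁻⁶ × 0.0005664) = 13.1 A.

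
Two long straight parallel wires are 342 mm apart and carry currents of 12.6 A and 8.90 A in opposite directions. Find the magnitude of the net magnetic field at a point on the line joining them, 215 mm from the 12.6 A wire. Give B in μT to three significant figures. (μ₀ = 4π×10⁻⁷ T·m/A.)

Each long wire gives B = μ₀I/(2πd). Distances are d₁ = 0.215 m and d₂ = 0.127 m.
B₁ = 1.17×10⁻⁵ T, B₂ = 1.40×10⁻⁵ T.
Between antiparallel currents both contributions point the same way, so they add. B = B₁ + B₂ = 1.17×10⁻⁵ + 1.40×10⁻⁵ = 2.57×10⁻⁵ T.

B ≈ 25.7 μT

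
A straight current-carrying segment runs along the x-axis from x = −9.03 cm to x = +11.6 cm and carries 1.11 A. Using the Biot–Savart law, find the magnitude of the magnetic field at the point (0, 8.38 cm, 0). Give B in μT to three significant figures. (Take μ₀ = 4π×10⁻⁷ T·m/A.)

B ≈ 2.04 μT

For a finite straight segment, B = (μ₀I/4πd)(sinθ₁ + sinθ₂), where θ₁, θ₂ are the angles from the perpendicular to each end.
The perpendicular distance is d = 0.0838 m; the end-offsets along the wire are a = 0.0903 m and b = 0.116 m.
sinθ₁ = 0.0903/√(0.0903²+0.0838²) = 0.7330; sinθ₂ = 0.116/√(0.116²+0.0838²) = 0.8106.
B = (4π×10⁻⁷ × 1.11) / (4π × 0.0838) × (0.7330 + 0.8106) = 2.04×10⁻⁶ T.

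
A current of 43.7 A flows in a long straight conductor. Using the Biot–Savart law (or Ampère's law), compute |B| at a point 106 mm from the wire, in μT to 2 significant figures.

For an infinitely long straight wire, B = μ₀I/(2πd).
B = (4π×10⁻⁷ × 43.7) / (2π × 0.106) = 8.25×10⁻⁵ T.

B ≈ 82 μT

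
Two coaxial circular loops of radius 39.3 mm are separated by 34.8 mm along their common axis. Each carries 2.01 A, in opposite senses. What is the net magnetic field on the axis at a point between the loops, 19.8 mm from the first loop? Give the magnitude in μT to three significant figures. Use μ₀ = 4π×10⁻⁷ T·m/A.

Each loop contributes B = μ₀IR²/[2(R²+z²)^(3/2)] on the axis, with z measured from that loop.
Loop 1 (z = 0.0198 m): B₁ = 2.29×10⁻⁵ T. Loop 2 (z = 0.015 m): B₂ = 2.62×10⁻⁵ T.
The fields oppose: B = |B₁ − B₂| = 3.32×10⁻⁶ T.

B ≈ 3.32 μT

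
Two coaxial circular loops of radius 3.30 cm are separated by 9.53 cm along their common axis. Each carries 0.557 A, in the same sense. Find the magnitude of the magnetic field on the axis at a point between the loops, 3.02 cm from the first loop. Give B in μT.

Each loop contributes B = μ₀IR²/[2(R²+z²)^(3/2)] on the axis, with z measured from that loop.
Loop 1 (z = 0.0302 m): B₁ = 4.26×10⁻⁶ T. Loop 2 (z = 0.0651 m): B₂ = 9.80×10⁻⁷ T.
The fields add: B = B₁ + B₂ = 5.24×10⁻⁶ T.

B ≈ 5.24 μT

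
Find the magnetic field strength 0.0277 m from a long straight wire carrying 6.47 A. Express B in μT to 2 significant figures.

B ≈ 47 μT

For an infinitely long straight wire, B = μ₀I/(2πd).
B = (4π×10⁻⁷ × 6.47) / (2π × 0.0277) = 4.67×10⁻⁵ T.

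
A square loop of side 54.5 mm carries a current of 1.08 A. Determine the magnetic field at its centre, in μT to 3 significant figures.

Each side is a finite straight segment at perpendicular distance d = a/(2 tan(π/4)) = 0.02725 m from the centre, with end-angles ±π/4.
One side contributes B₁ = (μ₀I/4πd)·2 sin(π/4) = 5.60×10⁻⁶ T.
All 4 sides add in the same direction: B = 4 × 5.60×10⁻⁶ = 2.24×10⁻⁵ T.

B ≈ 22.4 μT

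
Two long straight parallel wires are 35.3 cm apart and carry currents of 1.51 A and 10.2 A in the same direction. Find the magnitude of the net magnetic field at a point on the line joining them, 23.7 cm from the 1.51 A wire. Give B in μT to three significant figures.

Each long wire gives B = μ₀I/(2πd). Distances are d₁ = 0.237 m and d₂ = 0.116 m.
B₁ = 1.27×10⁻⁶ T, B₂ = 1.76×10⁻⁵ T.
Between parallel currents the two contributions point in opposite directions, so they subtract. B = |B₁ − B₂| = |1.27×10⁻⁶ − 1.76×10⁻⁵| = 1.63×10⁻⁵ T.

B ≈ 16.3 μT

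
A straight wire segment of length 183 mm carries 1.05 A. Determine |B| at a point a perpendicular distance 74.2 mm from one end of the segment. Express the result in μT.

For a finite straight segment, B = (μ₀I/4πd)(sinθ₁ + sinθ₂), where θ₁, θ₂ are the angles from the perpendicular to each end.
The perpendicular foot is at one end, so the two end-offsets along the wire are 0 and L = 0.183 m.
sinθ₁ = 0/√(0²+0.0742²) = 0.0000; sinθ₂ = 0.183/√(0.183²+0.0742²) = 0.9267.
B = (4π×10⁻⁷ × 1.05) / (4π × 0.0742) × (0.0000 + 0.9267) = 1.31×10⁻⁶ T.

B ≈ 1.31 μT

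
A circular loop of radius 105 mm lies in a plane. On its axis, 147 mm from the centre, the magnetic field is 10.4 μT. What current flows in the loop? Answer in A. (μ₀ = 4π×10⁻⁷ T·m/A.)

I ≈ 8.85 A

On the axis of a loop, B = μ₀IR²/[2(R²+z²)^(3/2)], so I = 2B(R²+z²)^(3/2)/(μ₀R²).
R² + z² = 0.01102 + 0.02161 = 0.03263 m²; raised to 3/2 gives 5.90×10⁻³ m³.
I = 2 × 1.04×10⁻⁵ × 5.90×10⁻³ / (1.26×10⁻⁶ × 0.01102) = 8.85 A.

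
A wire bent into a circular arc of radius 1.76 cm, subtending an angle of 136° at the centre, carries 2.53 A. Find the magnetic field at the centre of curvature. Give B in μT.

The Biot–Savart field of a circular arc at its centre is B = μ₀Iφ/(4πR), with φ = 2.374 rad.
B = (4π×10⁻⁷ × 2.53 × 2.374) / (4π × 0.0176) = 3.41×10⁻⁵ T.

B ≈ 34.1 μT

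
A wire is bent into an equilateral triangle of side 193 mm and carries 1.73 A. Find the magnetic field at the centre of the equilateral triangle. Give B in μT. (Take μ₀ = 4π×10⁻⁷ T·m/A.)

B ≈ 16.1 μT

Each side is a finite straight segment at perpendicular distance d = a/(2 tan(π/3)) = 0.05571 m from the centre, with end-angles ±π/3.
One side contributes B₁ = (μ₀I/4πd)·2 sin(π/3) = 5.38×10⁻⁶ T.
All 3 sides add in the same direction: B = 3 × 5.38×10⁻⁶ = 1.61×10⁻⁵ T.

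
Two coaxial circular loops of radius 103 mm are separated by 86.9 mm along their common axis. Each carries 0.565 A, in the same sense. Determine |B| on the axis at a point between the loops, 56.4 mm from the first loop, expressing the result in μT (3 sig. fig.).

Each loop contributes B = μ₀IR²/[2(R²+z²)^(3/2)] on the axis, with z measured from that loop.
Loop 1 (z = 0.0564 m): B₁ = 2.33×10⁻⁶ T. Loop 2 (z = 0.0305 m): B₂ = 3.04×10⁻⁶ T.
The fields add: B = B₁ + B₂ = 5.36×10⁻⁶ T.

B ≈ 5.36 μT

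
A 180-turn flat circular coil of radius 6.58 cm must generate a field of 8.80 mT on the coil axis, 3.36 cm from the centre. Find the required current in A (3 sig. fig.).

I ≈ 7.25 A

For an N-turn coil, B = Nμ₀IR²/[2(R²+z²)^(3/2)] with R = 0.0658 m, z = 0.0336 m, so I = 2B(R²+z²)^(3/2)/(Nμ₀R²) = 2 × 8.80×10⁻³ × 4.03×10⁻⁴ / (180 × 4π×10⁻⁷ × 0.00433) = 7.25 A.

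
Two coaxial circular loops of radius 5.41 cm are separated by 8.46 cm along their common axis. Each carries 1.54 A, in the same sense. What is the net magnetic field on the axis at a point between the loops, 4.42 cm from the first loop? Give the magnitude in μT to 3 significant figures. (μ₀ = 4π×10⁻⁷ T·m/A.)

B ≈ 17.5 μT

Each loop contributes B = μ₀IR²/[2(R²+z²)^(3/2)] on the axis, with z measured from that loop.
Loop 1 (z = 0.0442 m): B₁ = 8.31×10⁻⁶ T. Loop 2 (z = 0.0404 m): B₂ = 9.20×10⁻⁶ T.
The fields add: B = B₁ + B₂ = 1.75×10⁻⁵ T.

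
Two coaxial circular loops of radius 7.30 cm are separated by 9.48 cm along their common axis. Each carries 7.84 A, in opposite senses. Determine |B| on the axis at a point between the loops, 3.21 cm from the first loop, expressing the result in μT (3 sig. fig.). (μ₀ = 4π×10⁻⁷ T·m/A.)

Each loop contributes B = μ₀IR²/[2(R²+z²)^(3/2)] on the axis, with z measured from that loop.
Loop 1 (z = 0.0321 m): B₁ = 5.18×10⁻⁵ T. Loop 2 (z = 0.0627 m): B₂ = 2.95×10⁻⁵ T.
The fields oppose: B = |B₁ − B₂| = 2.23×10⁻⁵ T.

B ≈ 22.3 μT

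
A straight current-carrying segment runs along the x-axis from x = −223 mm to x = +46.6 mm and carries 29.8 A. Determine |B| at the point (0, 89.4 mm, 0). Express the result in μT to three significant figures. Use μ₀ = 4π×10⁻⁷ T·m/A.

For a finite straight segment, B = (μ₀I/4πd)(sinθ₁ + sinθ₂), where θ₁, θ₂ are the angles from the perpendicular to each end.
The perpendicular distance is d = 0.0894 m; the end-offsets along the wire are a = 0.223 m and b = 0.0466 m.
sinθ₁ = 0.223/√(0.223²+0.0894²) = 0.9282; sinθ₂ = 0.0466/√(0.0466²+0.0894²) = 0.4622.
B = (4π×10⁻⁷ × 29.8) / (4π × 0.0894) × (0.9282 + 0.4622) = 4.63×10⁻⁵ T.

B ≈ 46.3 μT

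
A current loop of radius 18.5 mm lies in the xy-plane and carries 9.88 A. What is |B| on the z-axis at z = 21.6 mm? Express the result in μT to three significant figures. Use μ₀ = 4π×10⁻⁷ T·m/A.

B ≈ 92.4 μT

On the axis of a circular loop, B = μ₀IR² / [2(R²+z²)^(3/2)].
R² + z² = (0.0185)² + (0.0216)² = 0.0008088 m², and (R²+z²)^(3/2) = 2.30×10⁻⁵ m³.
B = (4π×10⁻⁷ × 9.88 × 0.0003422) / (2 × 2.30×10⁻⁵) = 9.24×10⁻⁵ T.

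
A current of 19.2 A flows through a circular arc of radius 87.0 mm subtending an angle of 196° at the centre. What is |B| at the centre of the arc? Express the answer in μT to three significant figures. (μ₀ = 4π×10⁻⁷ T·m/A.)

B ≈ 75.5 μT

The Biot–Savart field of a circular arc at its centre is B = μ₀Iφ/(4πR), with φ = 3.421 rad.
B = (4π×10⁻⁷ × 19.2 × 3.421) / (4π × 0.087) = 7.55×10⁻⁵ T.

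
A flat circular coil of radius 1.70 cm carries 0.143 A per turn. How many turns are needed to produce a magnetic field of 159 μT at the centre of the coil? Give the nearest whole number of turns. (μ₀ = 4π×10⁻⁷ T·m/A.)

For an N-turn coil, B = Nμ₀I/(2R). A single turn gives B₁ = 5.29×10⁻⁶ T with R = 0.017 m.
N = B/B₁ = 1.59×10⁻⁴ / 5.29×10⁻⁶ = 30.08.

N = 30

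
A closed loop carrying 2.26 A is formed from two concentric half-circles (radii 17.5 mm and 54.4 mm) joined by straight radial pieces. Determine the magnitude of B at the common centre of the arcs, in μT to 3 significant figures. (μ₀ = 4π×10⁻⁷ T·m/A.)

The radial connectors point toward the centre, so dl × r̂ = 0 and they contribute nothing.
Each semicircle gives μ₀I/(4R): inner arc 4.06×10⁻⁵ T, outer arc 1.31×10⁻⁵ T.
The two arcs carry current in opposite angular senses, so their fields oppose: B = |4.06×10⁻⁵ − 1.31×10⁻⁵| = 2.75×10⁻⁵ T.

B ≈ 27.5 μT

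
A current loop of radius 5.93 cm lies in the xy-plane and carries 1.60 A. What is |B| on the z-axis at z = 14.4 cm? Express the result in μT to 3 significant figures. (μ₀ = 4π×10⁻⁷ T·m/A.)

On the axis of a circular loop, B = μ₀IR² / [2(R²+z²)^(3/2)].
R² + z² = (0.0593)² + (0.144)² = 0.02425 m², and (R²+z²)^(3/2) = 3.78×10⁻³ m³.
B = (4π×10⁻⁷ × 1.60 × 0.003516) / (2 × 3.78×10⁻³) = 9.36×10⁻⁷ T.

B ≈ 0.936 μT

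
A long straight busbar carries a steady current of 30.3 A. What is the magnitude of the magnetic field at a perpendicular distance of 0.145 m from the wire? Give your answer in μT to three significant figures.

For an infinitely long straight wire, B = μ₀I/(2πd).
B = (4π×10⁻⁷ × 30.3) / (2π × 0.145) = 4.18×10⁻⁵ T.

B ≈ 41.8 μT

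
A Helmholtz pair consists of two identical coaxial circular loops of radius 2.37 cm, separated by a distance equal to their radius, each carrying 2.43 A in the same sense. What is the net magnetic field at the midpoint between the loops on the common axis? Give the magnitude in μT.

Each loop contributes B = μ₀IR²/[2(R²+z²)^(3/2)] on the axis, with z measured from that loop.
Loop 1 (z = 0.01185 m): B₁ = 4.61×10⁻⁵ T. Loop 2 (z = 0.01185 m): B₂ = 4.61×10⁻⁵ T.
The fields add: B = B₁ + B₂ = 9.22×10⁻⁵ T.

B ≈ 92.2 μT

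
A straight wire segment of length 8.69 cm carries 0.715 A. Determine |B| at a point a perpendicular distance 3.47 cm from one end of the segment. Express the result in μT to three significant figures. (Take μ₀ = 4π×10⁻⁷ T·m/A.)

For a finite straight segment, B = (μ₀I/4πd)(sinθ₁ + sinθ₂), where θ₁, θ₂ are the angles from the perpendicular to each end.
The perpendicular foot is at one end, so the two end-offsets along the wire are 0 and L = 0.0869 m.
sinθ₁ = 0/√(0²+0.0347²) = 0.0000; sinθ₂ = 0.0869/√(0.0869²+0.0347²) = 0.9287.
B = (4π×10⁻⁷ × 0.715) / (4π × 0.0347) × (0.0000 + 0.9287) = 1.91×10⁻⁶ T.

B ≈ 1.91 μT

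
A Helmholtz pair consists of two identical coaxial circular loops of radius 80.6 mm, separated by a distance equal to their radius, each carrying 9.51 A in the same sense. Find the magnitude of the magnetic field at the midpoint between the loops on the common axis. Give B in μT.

B ≈ 106 μT

Each loop contributes B = μ₀IR²/[2(R²+z²)^(3/2)] on the axis, with z measured from that loop.
Loop 1 (z = 0.0403 m): B₁ = 5.30×10⁻⁵ T. Loop 2 (z = 0.0403 m): B₂ = 5.30×10⁻⁵ T.
The fields add: B = B₁ + B₂ = 1.06×10⁻⁴ T.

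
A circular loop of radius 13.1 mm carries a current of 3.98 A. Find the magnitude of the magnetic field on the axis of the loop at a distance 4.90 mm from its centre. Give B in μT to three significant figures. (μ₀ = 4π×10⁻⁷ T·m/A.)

B ≈ 157 μT

On the axis of a circular loop, B = μ₀IR² / [2(R²+z²)^(3/2)].
R² + z² = (0.0131)² + (0.0049)² = 0.0001956 m², and (R²+z²)^(3/2) = 2.74×10⁻⁶ m³.
B = (4π×10⁻⁷ × 3.98 × 0.0001716) / (2 × 2.74×10⁻⁶) = 1.57×10⁻⁴ T.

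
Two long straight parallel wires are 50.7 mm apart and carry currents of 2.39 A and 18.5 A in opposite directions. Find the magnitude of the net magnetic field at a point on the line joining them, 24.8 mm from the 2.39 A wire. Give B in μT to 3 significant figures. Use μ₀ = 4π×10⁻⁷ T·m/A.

B ≈ 162 μT

Each long wire gives B = μ₀I/(2πd). Distances are d₁ = 0.0248 m and d₂ = 0.0259 m.
B₁ = 1.93×10⁻⁵ T, B₂ = 1.43×10⁻⁴ T.
Between antiparallel currents both contributions point the same way, so they add. B = B₁ + B₂ = 1.93×10⁻⁵ + 1.43×10⁻⁴ = 1.62×10⁻⁴ T.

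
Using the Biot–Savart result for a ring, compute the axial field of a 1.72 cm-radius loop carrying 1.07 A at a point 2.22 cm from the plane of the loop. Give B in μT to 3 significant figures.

On the axis of a circular loop, B = μ₀IR² / [2(R²+z²)^(3/2)].
R² + z² = (0.0172)² + (0.0222)² = 0.0007887 m², and (R²+z²)^(3/2) = 2.21×10⁻⁵ m³.
B = (4π×10⁻⁷ × 1.07 × 0.0002958) / (2 × 2.21×10⁻⁵) = 8.98×10⁻⁶ T.

B ≈ 8.98 μT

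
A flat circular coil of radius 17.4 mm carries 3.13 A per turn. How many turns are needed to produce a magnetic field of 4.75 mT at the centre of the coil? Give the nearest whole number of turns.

N = 42

For an N-turn coil, B = Nμ₀I/(2R). A single turn gives B₁ = 1.13×10⁻⁴ T with R = 0.0174 m.
N = B/B₁ = 4.75×10⁻³ / 1.13×10⁻⁴ = 42.03.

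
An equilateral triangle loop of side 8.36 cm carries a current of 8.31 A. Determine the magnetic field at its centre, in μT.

B ≈ 179 μT

Each side is a finite straight segment at perpendicular distance d = a/(2 tan(π/3)) = 0.02413 m from the centre, with end-angles ±π/3.
One side contributes B₁ = (μ₀I/4πd)·2 sin(π/3) = 5.96×10⁻⁵ T.
All 3 sides add in the same direction: B = 3 × 5.96×10⁻⁵ = 1.79×10⁻⁴ T.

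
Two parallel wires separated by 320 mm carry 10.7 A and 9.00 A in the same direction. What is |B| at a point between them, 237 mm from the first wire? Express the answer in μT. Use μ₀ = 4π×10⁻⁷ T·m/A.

B ≈ 12.7 μT

Each long wire gives B = μ₀I/(2πd). Distances are d₁ = 0.237 m and d₂ = 0.083 m.
B₁ = 9.03×10⁻⁶ T, B₂ = 2.17×10⁻⁵ T.
Between parallel currents the two contributions point in opposite directions, so they subtract. B = |B₁ − B₂| = |9.03×10⁻⁶ − 2.17×10⁻⁵| = 1.27×10⁻⁵ T.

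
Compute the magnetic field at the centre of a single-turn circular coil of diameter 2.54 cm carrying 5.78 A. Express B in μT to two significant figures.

B ≈ 290 μT

At the centre of a circular loop the Biot–Savart law gives B = μ₀I/(2R) (so R = 0.0127 m).
B = (4π×10⁻⁷ × 5.78) / (2 × 0.0127) = 2.86×10⁻⁴ T.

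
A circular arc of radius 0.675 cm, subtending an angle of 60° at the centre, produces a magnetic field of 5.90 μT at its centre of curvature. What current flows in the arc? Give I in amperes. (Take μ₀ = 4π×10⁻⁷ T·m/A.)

For a circular arc, B = μ₀Iφ/(4πR) with φ in radians; here φ = 1.047 rad.
So I = 4πRB/(μ₀φ) = 4π × 0.00675 × 5.90×10⁻⁶ / (4π×10⁻⁷ × 1.047) = 0.380 A.

I ≈ 0.380 A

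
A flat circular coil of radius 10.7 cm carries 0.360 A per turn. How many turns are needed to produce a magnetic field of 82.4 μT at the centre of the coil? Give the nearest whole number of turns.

N = 39

For an N-turn coil, B = Nμ₀I/(2R). A single turn gives B₁ = 2.11×10⁻⁶ T with R = 0.107 m.
N = B/B₁ = 8.24×10⁻⁵ / 2.11×10⁻⁶ = 38.98.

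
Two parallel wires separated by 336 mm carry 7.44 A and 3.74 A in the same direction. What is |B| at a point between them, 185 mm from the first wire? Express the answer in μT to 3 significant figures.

Each long wire gives B = μ₀I/(2πd). Distances are d₁ = 0.185 m and d₂ = 0.151 m.
B₁ = 8.04×10⁻⁶ T, B₂ = 4.95×10⁻⁶ T.
Between parallel currents the two contributions point in opposite directions, so they subtract. B = |B₁ − B₂| = |8.04×10⁻⁶ − 4.95×10⁻⁶| = 3.09×10⁻⁶ T.

B ≈ 3.09 μT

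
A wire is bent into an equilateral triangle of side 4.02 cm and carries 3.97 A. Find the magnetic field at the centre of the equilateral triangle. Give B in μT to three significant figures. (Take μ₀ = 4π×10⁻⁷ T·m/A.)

B ≈ 178 μT

Each side is a finite straight segment at perpendicular distance d = a/(2 tan(π/3)) = 0.0116 m from the centre, with end-angles ±π/3.
One side contributes B₁ = (μ₀I/4πd)·2 sin(π/3) = 5.93×10⁻⁵ T.
All 3 sides add in the same direction: B = 3 × 5.93×10⁻⁵ = 1.78×10⁻⁴ T.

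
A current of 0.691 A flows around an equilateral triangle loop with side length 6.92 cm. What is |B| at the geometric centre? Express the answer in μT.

B ≈ 18.0 μT

Each side is a finite straight segment at perpendicular distance d = a/(2 tan(π/3)) = 0.01998 m from the centre, with end-angles ±π/3.
One side contributes B₁ = (μ₀I/4πd)·2 sin(π/3) = 5.99×10⁻⁶ T.
All 3 sides add in the same direction: B = 3 × 5.99×10⁻⁶ = 1.80×10⁻⁵ T.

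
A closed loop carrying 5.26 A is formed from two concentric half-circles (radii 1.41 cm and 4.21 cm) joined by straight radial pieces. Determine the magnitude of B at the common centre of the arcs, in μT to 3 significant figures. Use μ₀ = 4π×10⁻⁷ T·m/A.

The radial connectors point toward the centre, so dl × r̂ = 0 and they contribute nothing.
Each semicircle gives μ₀I/(4R): inner arc 1.17×10⁻⁴ T, outer arc 3.93×10⁻⁵ T.
The two arcs carry current in opposite angular senses, so their fields oppose: B = |1.17×10⁻⁴ − 3.93×10⁻⁵| = 7.79×10⁻⁵ T.

B ≈ 77.9 μT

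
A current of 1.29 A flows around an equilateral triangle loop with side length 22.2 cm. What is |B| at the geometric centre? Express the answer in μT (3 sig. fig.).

Each side is a finite straight segment at perpendicular distance d = a/(2 tan(π/3)) = 0.06409 m from the centre, with end-angles ±π/3.
One side contributes B₁ = (μ₀I/4πd)·2 sin(π/3) = 3.49×10⁻⁶ T.
All 3 sides add in the same direction: B = 3 × 3.49×10⁻⁶ = 1.05×10⁻⁵ T.

B ≈ 10.5 μT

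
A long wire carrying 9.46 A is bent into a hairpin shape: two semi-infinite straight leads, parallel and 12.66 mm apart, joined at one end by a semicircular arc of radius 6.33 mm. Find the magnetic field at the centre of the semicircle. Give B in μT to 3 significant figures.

The semicircular arc contributes B_arc = μ₀I·π/(4πR) = μ₀I/(4R) = 4.70×10⁻⁴ T.
Each semi-infinite lead is at perpendicular distance R = 0.00633 m from the centre, with the perpendicular foot at its near end, so it contributes μ₀I/(4πR); both point the same way, together 2.99×10⁻⁴ T.
Arc and leads all point the same direction: B = 4.70×10⁻⁴ + 2.99×10⁻⁴ = 7.68×10⁻⁴ T.

B ≈ 768 μT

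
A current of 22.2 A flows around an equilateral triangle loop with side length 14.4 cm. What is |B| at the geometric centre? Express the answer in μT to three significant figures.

Each side is a finite straight segment at perpendicular distance d = a/(2 tan(π/3)) = 0.04157 m from the centre, with end-angles ±π/3.
One side contributes B₁ = (μ₀I/4πd)·2 sin(π/3) = 9.25×10⁻⁵ T.
All 3 sides add in the same direction: B = 3 × 9.25×10⁻⁵ = 2.77×10⁻⁴ T.

B ≈ 277 μT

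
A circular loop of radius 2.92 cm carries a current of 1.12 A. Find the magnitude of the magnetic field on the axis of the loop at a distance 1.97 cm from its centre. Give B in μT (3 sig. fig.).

B ≈ 13.7 μT

On the axis of a circular loop, B = μ₀IR² / [2(R²+z²)^(3/2)].
R² + z² = (0.0292)² + (0.0197)² = 0.001241 m², and (R²+z²)^(3/2) = 4.37×10⁻⁵ m³.
B = (4π×10⁻⁷ × 1.12 × 0.0008526) / (2 × 4.37×10⁻⁵) = 1.37×10⁻⁵ T.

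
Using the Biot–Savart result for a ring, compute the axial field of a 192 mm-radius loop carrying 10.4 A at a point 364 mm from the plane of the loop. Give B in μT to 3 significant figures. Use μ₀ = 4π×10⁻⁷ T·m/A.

B ≈ 3.46 μT

On the axis of a circular loop, B = μ₀IR² / [2(R²+z²)^(3/2)].
R² + z² = (0.192)² + (0.364)² = 0.1694 m², and (R²+z²)^(3/2) = 6.97×10⁻² m³.
B = (4π×10⁻⁷ × 10.4 × 0.03686) / (2 × 6.97×10⁻²) = 3.46×10⁻⁶ T.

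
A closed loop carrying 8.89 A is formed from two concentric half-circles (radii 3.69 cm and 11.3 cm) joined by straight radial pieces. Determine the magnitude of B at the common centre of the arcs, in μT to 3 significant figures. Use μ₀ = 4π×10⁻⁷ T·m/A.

The radial connectors point toward the centre, so dl × r̂ = 0 and they contribute nothing.
Each semicircle gives μ₀I/(4R): inner arc 7.57×10⁻⁵ T, outer arc 2.47×10⁻⁵ T.
The two arcs carry current in opposite angular senses, so their fields oppose: B = |7.57×10⁻⁵ − 2.47×10⁻⁵| = 5.10×10⁻⁵ T.

B ≈ 51.0 μT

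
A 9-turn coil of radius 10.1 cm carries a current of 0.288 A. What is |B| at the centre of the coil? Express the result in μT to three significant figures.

B ≈ 16.1 μT

For an N-turn flat coil, B = Nμ₀I/(2R) with R = 0.101 m.
B = 9 × 1.79×10⁻⁶ T = 1.61×10⁻⁵ T.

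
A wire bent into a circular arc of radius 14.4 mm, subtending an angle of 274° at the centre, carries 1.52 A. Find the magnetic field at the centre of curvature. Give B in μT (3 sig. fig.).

B ≈ 50.5 μT

The Biot–Savart field of a circular arc at its centre is B = μ₀Iφ/(4πR), with φ = 4.782 rad.
B = (4π×10⁻⁷ × 1.52 × 4.782) / (4π × 0.0144) = 5.05×10⁻⁵ T.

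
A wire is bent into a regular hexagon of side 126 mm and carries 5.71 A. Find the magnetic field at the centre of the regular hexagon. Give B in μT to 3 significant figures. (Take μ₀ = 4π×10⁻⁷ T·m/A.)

Each side is a finite straight segment at perpendicular distance d = a/(2 tan(π/6)) = 0.1091 m from the centre, with end-angles ±π/6.
One side contributes B₁ = (μ₀I/4πd)·2 sin(π/6) = 5.23×10⁻⁶ T.
All 6 sides add in the same direction: B = 6 × 5.23×10⁻⁶ = 3.14×10⁻⁵ T.

B ≈ 31.4 μT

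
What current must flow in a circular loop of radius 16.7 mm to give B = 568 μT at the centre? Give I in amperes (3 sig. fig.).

I ≈ 15.1 A

At the centre of a circular loop B = μ₀I/(2R), so I = 2RB/μ₀.
With R = 0.0167 m, I = 2 × 0.0167 × 5.68×10⁻⁴ / (4π×10⁻⁷) = 15.1 A.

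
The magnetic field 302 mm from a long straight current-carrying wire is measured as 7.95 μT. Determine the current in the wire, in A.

I ≈ 12.0 A

For a long straight wire B = μ₀I/(2πd), so I = 2πdB/μ₀.
I = 2π × 0.302 × 7.95×10⁻⁶ / (4π×10⁻⁷) = 12.0 A.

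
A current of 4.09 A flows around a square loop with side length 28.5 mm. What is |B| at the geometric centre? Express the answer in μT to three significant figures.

B ≈ 162 μT

Each side is a finite straight segment at perpendicular distance d = a/(2 tan(π/4)) = 0.01425 m from the centre, with end-angles ±π/4.
One side contributes B₁ = (μ₀I/4πd)·2 sin(π/4) = 4.06×10⁻⁵ T.
All 4 sides add in the same direction: B = 4 × 4.06×10⁻⁵ = 1.62×10⁻⁴ T.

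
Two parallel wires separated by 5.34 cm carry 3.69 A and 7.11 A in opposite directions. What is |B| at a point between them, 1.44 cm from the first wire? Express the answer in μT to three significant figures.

B ≈ 87.7 μT

Each long wire gives B = μ₀I/(2πd). Distances are d₁ = 0.0144 m and d₂ = 0.039 m.
B₁ = 5.13×10⁻⁵ T, B₂ = 3.65×10⁻⁵ T.
Between antiparallel currents both contributions point the same way, so they add. B = B₁ + B₂ = 5.13×10⁻⁵ + 3.65×10⁻⁵ = 8.77×10⁻⁵ T.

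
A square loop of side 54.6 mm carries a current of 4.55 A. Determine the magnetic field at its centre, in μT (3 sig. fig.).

Each side is a finite straight segment at perpendicular distance d = a/(2 tan(π/4)) = 0.0273 m from the centre, with end-angles ±π/4.
One side contributes B₁ = (μ₀I/4πd)·2 sin(π/4) = 2.36×10⁻⁵ T.
All 4 sides add in the same direction: B = 4 × 2.36×10⁻⁵ = 9.43×10⁻⁵ T.

B ≈ 94.3 μT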